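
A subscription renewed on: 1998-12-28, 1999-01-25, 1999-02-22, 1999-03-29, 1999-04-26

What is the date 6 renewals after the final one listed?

All Mondays; the gaps (28, 28, 35, 28) vary with month length.
This is the last Monday of each month.
Last Monday of May 1999: 1999-05-31.
Last Monday of June 1999: 1999-06-28.
July 1999 ends with Monday 1999-07-26.
Last Monday of August 1999: 1999-08-30.
Last Monday of September 1999: 1999-09-27.
October 1999 ends with Monday 1999-10-25.

1999-10-25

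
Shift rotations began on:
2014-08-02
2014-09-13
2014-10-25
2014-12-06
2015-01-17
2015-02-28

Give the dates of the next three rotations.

2015-04-11, 2015-05-23, 2015-07-04

Every event comes 42 days after the last (42, 42, 42, 42, 42).
2015-02-28 + 42 days = 2015-04-11.
2015-04-11 + 42 days = 2015-05-23.
2015-05-23 + 42 days = 2015-07-04.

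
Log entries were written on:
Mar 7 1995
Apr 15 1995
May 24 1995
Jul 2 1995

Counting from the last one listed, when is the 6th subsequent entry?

Feb 21 1996

The spacing is 39, 39, 39 days — always 39 days.
Jul 2 1995 + 39 days = Aug 10 1995.
Aug 10 1995 + 39 days = Sep 18 1995.
Sep 18 1995 + 39 days = Oct 27 1995.
Oct 27 1995 + 39 days = Dec 5 1995.
Dec 5 1995 + 39 days = Jan 13 1996.
Jan 13 1996 + 39 days = Feb 21 1996.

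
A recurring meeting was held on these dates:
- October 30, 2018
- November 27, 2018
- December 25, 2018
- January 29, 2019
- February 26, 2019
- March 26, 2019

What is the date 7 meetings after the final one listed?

October 29, 2019

These are Tuesdays with 28, 28, 35, 28, 28-day gaps.
Each is the final Tuesday of its month — October 30, 2018 is past the 28th, so '4th Tuesday' doesn't fit.
April 2019 ends with Tuesday April 30, 2019.
Last Tuesday of May 2019: May 28, 2019.
Last Tuesday of June 2019: June 25, 2019.
Last Tuesday of July 2019: July 30, 2019.
August 2019 ends with Tuesday August 27, 2019.
Last Tuesday of September 2019: September 24, 2019.
Last Tuesday of October 2019: October 29, 2019.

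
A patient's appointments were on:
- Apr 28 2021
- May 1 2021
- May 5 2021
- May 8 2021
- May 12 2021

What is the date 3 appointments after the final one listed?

May 22 2021

Every event lands on a Wednesday or Saturday (gaps cycle 3, 4, 3, 4).
So the schedule is: every Wednesday and Saturday.
The following Saturday is May 15 2021.
The following Wednesday is May 19 2021.
Next Saturday: May 22 2021.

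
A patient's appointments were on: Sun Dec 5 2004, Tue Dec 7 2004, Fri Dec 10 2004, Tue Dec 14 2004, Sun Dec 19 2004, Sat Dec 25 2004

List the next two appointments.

Intervals are 2, 3, 4, 5, 6 days — an arithmetic progression with common difference 1.
Next gap: 7 days. Sat Dec 25 2004 + 7 days = Sat Jan 1 2005.
Next gap: 8 days. Sat Jan 1 2005 + 8 days = Sun Jan 9 2005.

Sat Jan 1 2005, Sun Jan 9 2005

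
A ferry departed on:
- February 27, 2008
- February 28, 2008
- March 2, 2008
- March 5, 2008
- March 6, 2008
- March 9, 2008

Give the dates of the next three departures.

Gaps: 1, 3, 3, 1, 3 days — not constant, but cyclic with period 3.
The events fall on every Wednesday, Thursday and Sunday.
The following Wednesday is March 12, 2008.
Next Thursday: March 13, 2008.
Next Sunday: March 16, 2008.

March 12, 2008; March 13, 2008; March 16, 2008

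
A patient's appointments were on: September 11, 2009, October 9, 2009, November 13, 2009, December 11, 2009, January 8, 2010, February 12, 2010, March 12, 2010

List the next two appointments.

Gaps: 28, 35, 28, 28, 35, 28 days — a mix of 28 and 35. Every date is a Friday.
Each is the 2nd Friday of its month.
April 2010 — 2nd Friday is April 9, 2010.
2nd Friday of May 2010: May 14, 2010.

April 9, 2010; May 14, 2010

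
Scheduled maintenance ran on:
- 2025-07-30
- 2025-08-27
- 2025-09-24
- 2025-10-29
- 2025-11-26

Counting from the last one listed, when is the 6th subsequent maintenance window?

2026-05-27

These are Wednesdays with 28, 28, 35, 28-day gaps.
Each is the final Wednesday of its month — 2025-07-30 is past the 28th, so '4th Wednesday' doesn't fit.
Last Wednesday of December 2025: 2025-12-31.
January 2026 ends with Wednesday 2026-01-28.
Last Wednesday of February 2026: 2026-02-25.
Last Wednesday of March 2026: 2026-03-25.
April 2026 ends with Wednesday 2026-04-29.
May 2026 ends with Wednesday 2026-05-27.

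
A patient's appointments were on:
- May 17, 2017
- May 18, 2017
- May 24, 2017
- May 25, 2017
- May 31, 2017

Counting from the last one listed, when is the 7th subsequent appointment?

June 22, 2017

Gaps: 1, 6, 1, 6 days — not constant, but cyclic with period 2.
The events fall on every Wednesday and Thursday.
Next Thursday: June 1, 2017.
Next Wednesday: June 7, 2017.
The following Thursday is June 8, 2017.
Next Wednesday: June 14, 2017.
The following Thursday is June 15, 2017.
The following Wednesday is June 21, 2017.
The following Thursday is June 22, 2017.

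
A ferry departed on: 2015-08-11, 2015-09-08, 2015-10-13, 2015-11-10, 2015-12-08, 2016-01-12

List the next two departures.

These are Tuesdays at 28- or 35-day spacing (28, 35, 28, 28, 35).
The pattern: 2nd Tuesday of the month.
2nd Tuesday of February 2016: 2016-02-09.
March 2016 — 2nd Tuesday is 2016-03-08.

2016-02-09, 2016-03-08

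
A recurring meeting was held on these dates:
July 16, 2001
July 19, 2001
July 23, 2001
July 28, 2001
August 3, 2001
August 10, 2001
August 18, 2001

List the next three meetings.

August 27, 2001; September 6, 2001; September 17, 2001

Intervals are 3, 4, 5, 6, 7, 8 days — an arithmetic progression with common difference 1.
Next gap: 9 days. August 18, 2001 + 9 days = August 27, 2001.
Next gap: 10 days. August 27, 2001 + 10 days = September 6, 2001.
Next gap: 11 days. September 6, 2001 + 11 days = September 17, 2001.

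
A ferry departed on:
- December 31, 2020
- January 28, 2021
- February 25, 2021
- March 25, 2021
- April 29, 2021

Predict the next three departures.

All Thursdays; the gaps (28, 28, 28, 35) vary with month length.
This is the last Thursday of each month.
May 2021 ends with Thursday May 27, 2021.
Last Thursday of June 2021: June 24, 2021.
July 2021 ends with Thursday July 29, 2021.

May 27, 2021; June 24, 2021; July 29, 2021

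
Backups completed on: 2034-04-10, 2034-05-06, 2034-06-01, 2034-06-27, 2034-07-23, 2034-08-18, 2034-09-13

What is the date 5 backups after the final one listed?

2035-01-21

Gaps between consecutive events: 26, 26, 26, 26, 26, 26 days — a constant 26-day interval.
2034-09-13 + 26 days = 2034-10-09.
2034-10-09 + 26 days = 2034-11-04.
2034-11-04 + 26 days = 2034-11-30.
2034-11-30 + 26 days = 2034-12-26.
2034-12-26 + 26 days = 2035-01-21.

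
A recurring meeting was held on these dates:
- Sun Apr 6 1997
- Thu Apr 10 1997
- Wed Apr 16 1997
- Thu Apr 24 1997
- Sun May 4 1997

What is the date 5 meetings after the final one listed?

Intervals are 4, 6, 8, 10 days — an arithmetic progression with common difference 2.
Next gap: 12 days. Sun May 4 1997 + 12 days = Fri May 16 1997.
Next gap: 14 days. Fri May 16 1997 + 14 days = Fri May 30 1997.
Next gap: 16 days. Fri May 30 1997 + 16 days = Sun Jun 15 1997.
Next gap: 18 days. Sun Jun 15 1997 + 18 days = Thu Jul 3 1997.
Next gap: 20 days. Thu Jul 3 1997 + 20 days = Wed Jul 23 1997.

Wed Jul 23 1997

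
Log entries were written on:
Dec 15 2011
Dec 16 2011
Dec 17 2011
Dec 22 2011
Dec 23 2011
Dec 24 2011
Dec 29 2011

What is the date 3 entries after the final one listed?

Jan 5 2012

The gap pattern 1, 1, 5, 1, 1, 5 repeats every 3 events.
These are the Thursdays, Fridays and Saturdays of each week.
The following Friday is Dec 30 2011.
The following Saturday is Dec 31 2011.
Next Thursday: Jan 5 2012.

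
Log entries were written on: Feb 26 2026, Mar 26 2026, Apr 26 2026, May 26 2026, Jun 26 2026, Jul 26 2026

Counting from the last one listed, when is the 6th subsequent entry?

Jan 26 2027

Each date is the 26th; the gaps (28, 31, 30, 31, 30) track the month lengths.
The rule is the 26th of each month.
August 2026: Aug 26 2026.
September 2026: Sep 26 2026.
October 2026: Oct 26 2026.
Next: November 2026 → Nov 26 2026.
Next: December 2026 → Dec 26 2026.
Next: January 2027 → Jan 26 2027.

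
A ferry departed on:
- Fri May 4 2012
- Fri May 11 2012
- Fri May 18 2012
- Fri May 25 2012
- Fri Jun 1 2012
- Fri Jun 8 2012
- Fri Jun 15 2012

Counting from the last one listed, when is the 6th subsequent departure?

Fri Jul 27 2012

Every event comes 7 days after the last (7, 7, 7, 7, 7, 7).
Fri Jun 15 2012 + 7 days = Fri Jun 22 2012.
Fri Jun 22 2012 + 7 days = Fri Jun 29 2012.
Fri Jun 29 2012 + 7 days = Fri Jul 6 2012.
Fri Jul 6 2012 + 7 days = Fri Jul 13 2012.
Fri Jul 13 2012 + 7 days = Fri Jul 20 2012.
Fri Jul 20 2012 + 7 days = Fri Jul 27 2012.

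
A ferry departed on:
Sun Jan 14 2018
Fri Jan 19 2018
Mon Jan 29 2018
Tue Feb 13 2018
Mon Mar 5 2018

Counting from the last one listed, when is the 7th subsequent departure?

The spacing grows by 5 each time: 5, 10, 15, 20 days.
Next gap: 25 days. Mon Mar 5 2018 + 25 days = Fri Mar 30 2018.
Next gap: 30 days. Fri Mar 30 2018 + 30 days = Sun Apr 29 2018.
Next gap: 35 days. Sun Apr 29 2018 + 35 days = Sun Jun 3 2018.
Next gap: 40 days. Sun Jun 3 2018 + 40 days = Fri Jul 13 2018.
Next gap: 45 days. Fri Jul 13 2018 + 45 days = Mon Aug 27 2018.
Next gap: 50 days. Mon Aug 27 2018 + 50 days = Tue Oct 16 2018.
Next gap: 55 days. Tue Oct 16 2018 + 55 days = Mon Dec 10 2018.

Mon Dec 10 2018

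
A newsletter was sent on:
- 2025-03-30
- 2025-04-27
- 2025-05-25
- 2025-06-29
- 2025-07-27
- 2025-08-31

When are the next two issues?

2025-09-28, 2025-10-26

All Sundays; the gaps (28, 28, 35, 28, 35) vary with month length.
This is the last Sunday of each month.
September 2025 ends with Sunday 2025-09-28.
October 2025 ends with Sunday 2025-10-26.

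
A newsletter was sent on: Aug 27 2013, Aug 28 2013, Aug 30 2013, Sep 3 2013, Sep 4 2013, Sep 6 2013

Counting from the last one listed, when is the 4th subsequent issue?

Gaps: 1, 2, 4, 1, 2 days — not constant, but cyclic with period 3.
The events fall on every Tuesday, Wednesday and Friday.
The following Tuesday is Sep 10 2013.
Next Wednesday: Sep 11 2013.
Next Friday: Sep 13 2013.
The following Tuesday is Sep 17 2013.

Sep 17 2013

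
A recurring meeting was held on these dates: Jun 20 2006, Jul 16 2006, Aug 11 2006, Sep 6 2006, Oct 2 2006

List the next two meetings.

Oct 28 2006, Nov 23 2006

The spacing is 26, 26, 26, 26 days — always 26 days.
Oct 2 2006 + 26 days = Oct 28 2006.
Oct 28 2006 + 26 days = Nov 23 2006.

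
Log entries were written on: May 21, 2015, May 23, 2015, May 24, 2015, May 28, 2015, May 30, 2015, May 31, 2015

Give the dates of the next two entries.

Gaps: 2, 1, 4, 2, 1 days — not constant, but cyclic with period 3.
The events fall on every Thursday, Saturday and Sunday.
Next Thursday: June 4, 2015.
Next Saturday: June 6, 2015.

June 4, 2015; June 6, 2015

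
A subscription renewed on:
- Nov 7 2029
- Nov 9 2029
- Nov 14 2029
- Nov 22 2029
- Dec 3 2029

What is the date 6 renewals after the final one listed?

Apr 11 2030

Gaps: 2, 5, 8, 11 days — each gap is 3 larger than the previous one.
Next gap: 14 days. Dec 3 2029 + 14 days = Dec 17 2029.
Next gap: 17 days. Dec 17 2029 + 17 days = Jan 3 2030.
Next gap: 20 days. Jan 3 2030 + 20 days = Jan 23 2030.
Next gap: 23 days. Jan 23 2030 + 23 days = Feb 15 2030.
Next gap: 26 days. Feb 15 2030 + 26 days = Mar 13 2030.
Next gap: 29 days. Mar 13 2030 + 29 days = Apr 11 2030.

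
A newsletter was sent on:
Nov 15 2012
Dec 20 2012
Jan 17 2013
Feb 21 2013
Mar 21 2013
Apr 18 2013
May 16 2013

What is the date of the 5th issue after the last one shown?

Oct 17 2013

Gaps: 35, 28, 35, 28, 28, 28 days — a mix of 28 and 35. Every date is a Thursday.
Each is the 3rd Thursday of its month.
June 2013 — 3rd Thursday is Jun 20 2013.
July 2013 — 3rd Thursday is Jul 18 2013.
3rd Thursday of August 2013: Aug 15 2013.
September 2013 — 3rd Thursday is Sep 19 2013.
October 2013 — 3rd Thursday is Oct 17 2013.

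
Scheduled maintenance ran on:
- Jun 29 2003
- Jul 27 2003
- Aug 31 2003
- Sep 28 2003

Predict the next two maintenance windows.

Oct 26 2003, Nov 30 2003

All Sundays; the gaps (28, 35, 28) vary with month length.
This is the last Sunday of each month.
Last Sunday of October 2003: Oct 26 2003.
Last Sunday of November 2003: Nov 30 2003.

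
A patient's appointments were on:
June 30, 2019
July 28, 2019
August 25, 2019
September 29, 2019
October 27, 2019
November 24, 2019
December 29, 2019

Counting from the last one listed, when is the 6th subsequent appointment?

Every date is a Sunday; gaps 28, 28, 35, 28, 28, 35 days.
Each is the last Sunday of its month (at least one falls on the 29th or later, ruling out '4th Sunday').
January 2020 ends with Sunday January 26, 2020.
February 2020 ends with Sunday February 23, 2020.
Last Sunday of March 2020: March 29, 2020.
April 2020 ends with Sunday April 26, 2020.
May 2020 ends with Sunday May 31, 2020.
Last Sunday of June 2020: June 28, 2020.

June 28, 2020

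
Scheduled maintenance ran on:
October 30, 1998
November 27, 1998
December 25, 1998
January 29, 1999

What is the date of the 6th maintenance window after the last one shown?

July 30, 1999

All Fridays; the gaps (28, 28, 35) vary with month length.
This is the last Friday of each month.
Last Friday of February 1999: February 26, 1999.
March 1999 ends with Friday March 26, 1999.
Last Friday of April 1999: April 30, 1999.
May 1999 ends with Friday May 28, 1999.
June 1999 ends with Friday June 25, 1999.
Last Friday of July 1999: July 30, 1999.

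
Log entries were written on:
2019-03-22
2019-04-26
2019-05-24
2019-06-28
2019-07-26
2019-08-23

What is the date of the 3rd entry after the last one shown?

2019-11-22

These are Fridays at 28- or 35-day spacing (35, 28, 35, 28, 28).
The pattern: 4th Friday of the month.
4th Friday of September 2019: 2019-09-27.
October 2019 — 4th Friday is 2019-10-25.
4th Friday of November 2019: 2019-11-22.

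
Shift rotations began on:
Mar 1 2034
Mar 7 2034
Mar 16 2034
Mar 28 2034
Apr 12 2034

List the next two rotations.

Apr 30 2034, May 21 2034

The spacing grows by 3 each time: 6, 9, 12, 15 days.
Next gap: 18 days. Apr 12 2034 + 18 days = Apr 30 2034.
Next gap: 21 days. Apr 30 2034 + 21 days = May 21 2034.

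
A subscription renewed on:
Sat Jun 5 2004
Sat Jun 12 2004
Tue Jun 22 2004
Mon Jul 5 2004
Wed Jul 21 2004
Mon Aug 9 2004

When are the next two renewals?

Gaps: 7, 10, 13, 16, 19 days — each gap is 3 larger than the previous one.
Next gap: 22 days. Mon Aug 9 2004 + 22 days = Tue Aug 31 2004.
Next gap: 25 days. Tue Aug 31 2004 + 25 days = Sat Sep 25 2004.

Tue Aug 31 2004, Sat Sep 25 2004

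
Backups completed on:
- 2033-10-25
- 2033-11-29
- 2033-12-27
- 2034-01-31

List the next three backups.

2034-02-28, 2034-03-28, 2034-04-25

These are Tuesdays with 35, 28, 35-day gaps.
Each is the final Tuesday of its month — 2033-11-29 is past the 28th, so '4th Tuesday' doesn't fit.
February 2034 ends with Tuesday 2034-02-28.
Last Tuesday of March 2034: 2034-03-28.
April 2034 ends with Tuesday 2034-04-25.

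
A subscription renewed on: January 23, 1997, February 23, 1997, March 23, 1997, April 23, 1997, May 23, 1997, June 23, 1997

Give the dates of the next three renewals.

Each date is the 23rd; the gaps (31, 28, 31, 30, 31) track the month lengths.
The rule is the 23rd of each month.
Next: July 1997 → July 23, 1997.
August 1997: August 23, 1997.
Next: September 1997 → September 23, 1997.

July 23, 1997; August 23, 1997; September 23, 1997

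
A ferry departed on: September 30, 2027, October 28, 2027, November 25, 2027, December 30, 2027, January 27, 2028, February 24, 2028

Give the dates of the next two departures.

March 30, 2028; April 27, 2028

Every date is a Thursday; gaps 28, 28, 35, 28, 28 days.
Each is the last Thursday of its month (at least one falls on the 29th or later, ruling out '4th Thursday').
Last Thursday of March 2028: March 30, 2028.
Last Thursday of April 2028: April 27, 2028.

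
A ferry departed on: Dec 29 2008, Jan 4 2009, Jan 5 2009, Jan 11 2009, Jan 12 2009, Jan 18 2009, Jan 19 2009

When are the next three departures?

Gaps: 6, 1, 6, 1, 6, 1 days — not constant, but cyclic with period 2.
The events fall on every Monday and Sunday.
The following Sunday is Jan 25 2009.
Next Monday: Jan 26 2009.
Next Sunday: Feb 1 2009.

Jan 25 2009, Jan 26 2009, Feb 1 2009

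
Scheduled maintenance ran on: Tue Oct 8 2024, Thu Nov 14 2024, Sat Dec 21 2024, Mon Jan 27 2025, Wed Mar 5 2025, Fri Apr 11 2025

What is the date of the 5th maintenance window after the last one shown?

Mon Oct 13 2025

The spacing is 37, 37, 37, 37, 37 days — always 37 days.
Fri Apr 11 2025 + 37 days = Sun May 18 2025.
Sun May 18 2025 + 37 days = Tue Jun 24 2025.
Tue Jun 24 2025 + 37 days = Thu Jul 31 2025.
Thu Jul 31 2025 + 37 days = Sat Sep 6 2025.
Sat Sep 6 2025 + 37 days = Mon Oct 13 2025.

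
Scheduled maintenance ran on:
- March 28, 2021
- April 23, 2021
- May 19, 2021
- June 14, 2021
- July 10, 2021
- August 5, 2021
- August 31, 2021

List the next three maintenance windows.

September 26, 2021; October 22, 2021; November 17, 2021

Every event comes 26 days after the last (26, 26, 26, 26, 26, 26).
August 31, 2021 + 26 days = September 26, 2021.
September 26, 2021 + 26 days = October 22, 2021.
October 22, 2021 + 26 days = November 17, 2021.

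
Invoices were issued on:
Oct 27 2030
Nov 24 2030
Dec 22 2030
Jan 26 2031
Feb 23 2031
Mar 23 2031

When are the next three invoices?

Apr 27 2031, May 25 2031, Jun 22 2031

Gaps: 28, 28, 35, 28, 28 days — a mix of 28 and 35. Every date is a Sunday.
Each is the 4th Sunday of its month.
4th Sunday of April 2031: Apr 27 2031.
4th Sunday of May 2031: May 25 2031.
June 2031 — 4th Sunday is Jun 22 2031.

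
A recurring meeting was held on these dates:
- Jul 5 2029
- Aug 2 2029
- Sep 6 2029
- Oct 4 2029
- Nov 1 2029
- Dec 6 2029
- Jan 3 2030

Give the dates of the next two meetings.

Feb 7 2030, Mar 7 2030

All dates are Thursdays, 28, 35, 28, 28, 35, 28 days apart.
Specifically, the 1st Thursday of each month.
1st Thursday of February 2030: Feb 7 2030.
March 2030 — 1st Thursday is Mar 7 2030.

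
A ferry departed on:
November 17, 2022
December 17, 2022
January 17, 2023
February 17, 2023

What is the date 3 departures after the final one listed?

May 17, 2023

Each date is the 17th; the gaps (30, 31, 31) track the month lengths.
The rule is the 17th of each month.
March 2023: March 17, 2023.
April 2023: April 17, 2023.
Next: May 2023 → May 17, 2023.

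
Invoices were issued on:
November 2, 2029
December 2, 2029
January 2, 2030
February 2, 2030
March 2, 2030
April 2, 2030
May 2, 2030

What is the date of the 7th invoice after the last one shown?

The day-of-month is always 2 (30, 31, 31, 28, 31, 30 days between events).
So this recurs on the 2nd of each month.
June 2030: June 2, 2030.
July 2030: July 2, 2030.
August 2030: August 2, 2030.
September 2030: September 2, 2030.
October 2030: October 2, 2030.
November 2030: November 2, 2030.
December 2030: December 2, 2030.

December 2, 2030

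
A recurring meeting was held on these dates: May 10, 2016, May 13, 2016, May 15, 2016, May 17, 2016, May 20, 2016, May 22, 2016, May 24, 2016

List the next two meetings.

Gaps: 3, 2, 2, 3, 2, 2 days — not constant, but cyclic with period 3.
The events fall on every Tuesday, Friday and Sunday.
Next Friday: May 27, 2016.
Next Sunday: May 29, 2016.

May 27, 2016; May 29, 2016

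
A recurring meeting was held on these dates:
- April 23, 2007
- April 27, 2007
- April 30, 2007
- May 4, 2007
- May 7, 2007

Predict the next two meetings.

Every event lands on a Monday or Friday (gaps cycle 4, 3, 4, 3).
So the schedule is: every Monday and Friday.
Next Friday: May 11, 2007.
Next Monday: May 14, 2007.

May 11, 2007; May 14, 2007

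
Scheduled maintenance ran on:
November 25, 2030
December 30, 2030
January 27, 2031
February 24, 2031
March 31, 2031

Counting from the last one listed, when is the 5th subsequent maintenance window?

All Mondays; the gaps (35, 28, 28, 35) vary with month length.
This is the last Monday of each month.
April 2031 ends with Monday April 28, 2031.
Last Monday of May 2031: May 26, 2031.
Last Monday of June 2031: June 30, 2031.
July 2031 ends with Monday July 28, 2031.
Last Monday of August 2031: August 25, 2031.

August 25, 2031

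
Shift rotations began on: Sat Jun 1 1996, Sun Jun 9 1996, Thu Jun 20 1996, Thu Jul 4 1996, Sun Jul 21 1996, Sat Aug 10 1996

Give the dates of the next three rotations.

Mon Sep 2 1996, Sat Sep 28 1996, Sun Oct 27 1996

The spacing grows by 3 each time: 8, 11, 14, 17, 20 days.
Next gap: 23 days. Sat Aug 10 1996 + 23 days = Mon Sep 2 1996.
Next gap: 26 days. Mon Sep 2 1996 + 26 days = Sat Sep 28 1996.
Next gap: 29 days. Sat Sep 28 1996 + 29 days = Sun Oct 27 1996.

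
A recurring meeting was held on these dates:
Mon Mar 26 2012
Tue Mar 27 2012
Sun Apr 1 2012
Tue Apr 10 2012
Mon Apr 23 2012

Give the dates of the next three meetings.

Thu May 10 2012, Thu May 31 2012, Mon Jun 25 2012

Intervals are 1, 5, 9, 13 days — an arithmetic progression with common difference 4.
Next gap: 17 days. Mon Apr 23 2012 + 17 days = Thu May 10 2012.
Next gap: 21 days. Thu May 10 2012 + 21 days = Thu May 31 2012.
Next gap: 25 days. Thu May 31 2012 + 25 days = Mon Jun 25 2012.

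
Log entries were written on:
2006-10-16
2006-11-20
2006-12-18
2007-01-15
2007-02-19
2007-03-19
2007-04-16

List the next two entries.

2007-05-21, 2007-06-18

Gaps: 35, 28, 28, 35, 28, 28 days — a mix of 28 and 35. Every date is a Monday.
Each is the 3rd Monday of its month.
May 2007 — 3rd Monday is 2007-05-21.
3rd Monday of June 2007: 2007-06-18.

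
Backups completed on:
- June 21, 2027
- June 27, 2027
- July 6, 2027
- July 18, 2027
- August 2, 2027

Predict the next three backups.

August 20, 2027; September 10, 2027; October 4, 2027

Intervals are 6, 9, 12, 15 days — an arithmetic progression with common difference 3.
Next gap: 18 days. August 2, 2027 + 18 days = August 20, 2027.
Next gap: 21 days. August 20, 2027 + 21 days = September 10, 2027.
Next gap: 24 days. September 10, 2027 + 24 days = October 4, 2027.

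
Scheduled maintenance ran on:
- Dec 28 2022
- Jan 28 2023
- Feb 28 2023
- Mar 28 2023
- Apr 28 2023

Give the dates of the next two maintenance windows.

The day-of-month is always 28 (31, 31, 28, 31 days between events).
So this recurs on the 28th of each month.
Next: May 2023 → May 28 2023.
June 2023: Jun 28 2023.

May 28 2023, Jun 28 2023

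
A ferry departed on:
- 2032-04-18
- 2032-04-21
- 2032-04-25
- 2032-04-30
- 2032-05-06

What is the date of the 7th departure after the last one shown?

2032-07-15

Gaps: 3, 4, 5, 6 days — each gap is 1 larger than the previous one.
Next gap: 7 days. 2032-05-06 + 7 days = 2032-05-13.
Next gap: 8 days. 2032-05-13 + 8 days = 2032-05-21.
Next gap: 9 days. 2032-05-21 + 9 days = 2032-05-30.
Next gap: 10 days. 2032-05-30 + 10 days = 2032-06-09.
Next gap: 11 days. 2032-06-09 + 11 days = 2032-06-20.
Next gap: 12 days. 2032-06-20 + 12 days = 2032-07-02.
Next gap: 13 days. 2032-07-02 + 13 days = 2032-07-15.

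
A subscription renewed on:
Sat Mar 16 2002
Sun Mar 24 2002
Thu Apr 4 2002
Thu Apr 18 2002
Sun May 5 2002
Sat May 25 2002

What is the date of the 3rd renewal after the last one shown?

The spacing grows by 3 each time: 8, 11, 14, 17, 20 days.
Next gap: 23 days. Sat May 25 2002 + 23 days = Mon Jun 17 2002.
Next gap: 26 days. Mon Jun 17 2002 + 26 days = Sat Jul 13 2002.
Next gap: 29 days. Sat Jul 13 2002 + 29 days = Sun Aug 11 2002.

Sun Aug 11 2002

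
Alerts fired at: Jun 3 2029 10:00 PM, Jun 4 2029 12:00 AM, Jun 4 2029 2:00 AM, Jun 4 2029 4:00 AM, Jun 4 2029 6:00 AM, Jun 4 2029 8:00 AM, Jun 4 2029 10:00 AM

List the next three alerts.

Jun 4 2029 12:00 PM, Jun 4 2029 2:00 PM, Jun 4 2029 4:00 PM

Gaps: 2, 2, 2, 2, 2, 2 hours — each event is 2 hours after the previous one.
Jun 4 2029 10:00 AM + 2 h = Jun 4 2029 12:00 PM.
Jun 4 2029 12:00 PM + 2 h = Jun 4 2029 2:00 PM.
Jun 4 2029 2:00 PM + 2 h = Jun 4 2029 4:00 PM.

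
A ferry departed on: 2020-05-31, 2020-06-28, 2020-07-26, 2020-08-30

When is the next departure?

Every date is a Sunday; gaps 28, 28, 35 days.
Each is the last Sunday of its month (at least one falls on the 29th or later, ruling out '4th Sunday').
Last Sunday of September 2020: 2020-09-27.

2020-09-27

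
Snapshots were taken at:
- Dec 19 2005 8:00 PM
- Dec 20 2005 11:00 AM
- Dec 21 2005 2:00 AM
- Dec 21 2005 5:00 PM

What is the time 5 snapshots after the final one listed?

Gaps: 15, 15, 15 hours — each event is 15 hours after the previous one.
Dec 21 2005 5:00 PM + 15 h = Dec 22 2005 8:00 AM.
Dec 22 2005 8:00 AM + 15 h = Dec 22 2005 11:00 PM.
Dec 22 2005 11:00 PM + 15 h = Dec 23 2005 2:00 PM.
Dec 23 2005 2:00 PM + 15 h = Dec 24 2005 5:00 AM.
Dec 24 2005 5:00 AM + 15 h = Dec 24 2005 8:00 PM.

Dec 24 2005 8:00 PM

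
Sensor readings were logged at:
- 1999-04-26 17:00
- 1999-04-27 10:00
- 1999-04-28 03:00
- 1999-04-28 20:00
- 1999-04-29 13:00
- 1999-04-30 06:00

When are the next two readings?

1999-04-30 23:00, 1999-05-01 16:00

Spacing: 17, 17, 17, 17, 17 h — constant 17 h.
1999-04-30 06:00 + 17 h = 1999-04-30 23:00.
1999-04-30 23:00 + 17 h = 1999-05-01 16:00.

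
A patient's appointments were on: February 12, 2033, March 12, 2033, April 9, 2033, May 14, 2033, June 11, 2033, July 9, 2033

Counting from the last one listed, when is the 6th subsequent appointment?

All dates are Saturdays, 28, 28, 35, 28, 28 days apart.
Specifically, the 2nd Saturday of each month.
August 2033 — 2nd Saturday is August 13, 2033.
September 2033 — 2nd Saturday is September 10, 2033.
2nd Saturday of October 2033: October 8, 2033.
2nd Saturday of November 2033: November 12, 2033.
2nd Saturday of December 2033: December 10, 2033.
2nd Saturday of January 2034: January 14, 2034.

January 14, 2034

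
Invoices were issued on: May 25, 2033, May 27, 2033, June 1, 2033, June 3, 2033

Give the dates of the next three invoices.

June 8, 2033; June 10, 2033; June 15, 2033

Gaps: 2, 5, 2 days — not constant, but cyclic with period 2.
The events fall on every Wednesday and Friday.
The following Wednesday is June 8, 2033.
Next Friday: June 10, 2033.
The following Wednesday is June 15, 2033.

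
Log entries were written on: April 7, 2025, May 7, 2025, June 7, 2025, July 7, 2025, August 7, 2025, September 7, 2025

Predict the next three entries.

October 7, 2025; November 7, 2025; December 7, 2025

Each date is the 7th; the gaps (30, 31, 30, 31, 31) track the month lengths.
The rule is the 7th of each month.
Next: October 2025 → October 7, 2025.
Next: November 2025 → November 7, 2025.
December 2025: December 7, 2025.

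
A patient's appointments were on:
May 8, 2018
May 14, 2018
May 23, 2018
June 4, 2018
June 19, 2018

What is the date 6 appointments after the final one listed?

Gaps: 6, 9, 12, 15 days — each gap is 3 larger than the previous one.
Next gap: 18 days. June 19, 2018 + 18 days = July 7, 2018.
Next gap: 21 days. July 7, 2018 + 21 days = July 28, 2018.
Next gap: 24 days. July 28, 2018 + 24 days = August 21, 2018.
Next gap: 27 days. August 21, 2018 + 27 days = September 17, 2018.
Next gap: 30 days. September 17, 2018 + 30 days = October 17, 2018.
Next gap: 33 days. October 17, 2018 + 33 days = November 19, 2018.

November 19, 2018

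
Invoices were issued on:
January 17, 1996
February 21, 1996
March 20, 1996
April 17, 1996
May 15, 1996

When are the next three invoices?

Gaps: 35, 28, 28, 28 days — a mix of 28 and 35. Every date is a Wednesday.
Each is the 3rd Wednesday of its month.
June 1996 — 3rd Wednesday is June 19, 1996.
3rd Wednesday of July 1996: July 17, 1996.
August 1996 — 3rd Wednesday is August 21, 1996.

June 19, 1996; July 17, 1996; August 21, 1996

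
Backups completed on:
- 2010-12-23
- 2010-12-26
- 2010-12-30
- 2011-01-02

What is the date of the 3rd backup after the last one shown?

2011-01-13

Every event lands on a Thursday or Sunday (gaps cycle 3, 4, 3).
So the schedule is: every Thursday and Sunday.
Next Thursday: 2011-01-06.
The following Sunday is 2011-01-09.
The following Thursday is 2011-01-13.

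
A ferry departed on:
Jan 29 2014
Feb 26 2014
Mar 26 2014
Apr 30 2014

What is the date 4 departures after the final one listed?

All Wednesdays; the gaps (28, 28, 35) vary with month length.
This is the last Wednesday of each month.
Last Wednesday of May 2014: May 28 2014.
June 2014 ends with Wednesday Jun 25 2014.
July 2014 ends with Wednesday Jul 30 2014.
Last Wednesday of August 2014: Aug 27 2014.

Aug 27 2014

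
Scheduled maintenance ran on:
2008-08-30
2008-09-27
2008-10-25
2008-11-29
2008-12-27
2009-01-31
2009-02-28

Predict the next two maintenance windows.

2009-03-28, 2009-04-25

Every date is a Saturday; gaps 28, 28, 35, 28, 35, 28 days.
Each is the last Saturday of its month (at least one falls on the 29th or later, ruling out '4th Saturday').
March 2009 ends with Saturday 2009-03-28.
April 2009 ends with Saturday 2009-04-25.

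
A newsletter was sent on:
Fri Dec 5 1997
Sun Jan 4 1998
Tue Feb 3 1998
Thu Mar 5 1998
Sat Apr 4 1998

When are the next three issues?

Mon May 4 1998, Wed Jun 3 1998, Fri Jul 3 1998

Every event comes 30 days after the last (30, 30, 30, 30).
Sat Apr 4 1998 + 30 days = Mon May 4 1998.
Mon May 4 1998 + 30 days = Wed Jun 3 1998.
Wed Jun 3 1998 + 30 days = Fri Jul 3 1998.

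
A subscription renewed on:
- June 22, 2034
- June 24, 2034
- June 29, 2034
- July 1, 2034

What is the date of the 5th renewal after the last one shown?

Every event lands on a Thursday or Saturday (gaps cycle 2, 5, 2).
So the schedule is: every Thursday and Saturday.
Next Thursday: July 6, 2034.
Next Saturday: July 8, 2034.
The following Thursday is July 13, 2034.
The following Saturday is July 15, 2034.
Next Thursday: July 20, 2034.

July 20, 2034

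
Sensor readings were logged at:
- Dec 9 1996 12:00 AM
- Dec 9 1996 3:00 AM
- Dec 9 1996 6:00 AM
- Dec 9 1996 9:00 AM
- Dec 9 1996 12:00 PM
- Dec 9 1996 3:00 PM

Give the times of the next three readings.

Spacing: 3, 3, 3, 3, 3 h — constant 3 h.
Dec 9 1996 3:00 PM + 3 h = Dec 9 1996 6:00 PM.
Dec 9 1996 6:00 PM + 3 h = Dec 9 1996 9:00 PM.
Dec 9 1996 9:00 PM + 3 h = Dec 10 1996 12:00 AM.

Dec 9 1996 6:00 PM, Dec 9 1996 9:00 PM, Dec 10 1996 12:00 AM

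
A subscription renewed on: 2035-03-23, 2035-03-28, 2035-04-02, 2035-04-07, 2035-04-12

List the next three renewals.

2035-04-17, 2035-04-22, 2035-04-27

The spacing is 5, 5, 5, 5 days — always 5 days.
2035-04-12 + 5 days = 2035-04-17.
2035-04-17 + 5 days = 2035-04-22.
2035-04-22 + 5 days = 2035-04-27.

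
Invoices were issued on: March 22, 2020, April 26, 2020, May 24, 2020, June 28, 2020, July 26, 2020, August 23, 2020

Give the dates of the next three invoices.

September 27, 2020; October 25, 2020; November 22, 2020

All dates are Sundays, 35, 28, 35, 28, 28 days apart.
Specifically, the 4th Sunday of each month.
4th Sunday of September 2020: September 27, 2020.
October 2020 — 4th Sunday is October 25, 2020.
4th Sunday of November 2020: November 22, 2020.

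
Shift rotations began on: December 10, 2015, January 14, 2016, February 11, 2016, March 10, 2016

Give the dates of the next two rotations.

These are Thursdays at 28- or 35-day spacing (35, 28, 28).
The pattern: 2nd Thursday of the month.
April 2016 — 2nd Thursday is April 14, 2016.
May 2016 — 2nd Thursday is May 12, 2016.

April 14, 2016; May 12, 2016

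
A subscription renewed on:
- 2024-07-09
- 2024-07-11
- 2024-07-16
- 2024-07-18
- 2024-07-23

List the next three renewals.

Every event lands on a Tuesday or Thursday (gaps cycle 2, 5, 2, 5).
So the schedule is: every Tuesday and Thursday.
Next Thursday: 2024-07-25.
The following Tuesday is 2024-07-30.
The following Thursday is 2024-08-01.

2024-07-25, 2024-07-30, 2024-08-01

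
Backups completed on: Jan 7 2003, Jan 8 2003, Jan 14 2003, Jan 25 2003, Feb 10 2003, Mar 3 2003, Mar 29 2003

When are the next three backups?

The spacing grows by 5 each time: 1, 6, 11, 16, 21, 26 days.
Next gap: 31 days. Mar 29 2003 + 31 days = Apr 29 2003.
Next gap: 36 days. Apr 29 2003 + 36 days = Jun 4 2003.
Next gap: 41 days. Jun 4 2003 + 41 days = Jul 15 2003.

Apr 29 2003, Jun 4 2003, Jul 15 2003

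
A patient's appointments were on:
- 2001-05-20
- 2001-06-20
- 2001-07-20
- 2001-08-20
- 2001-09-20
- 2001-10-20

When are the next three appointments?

2001-11-20, 2001-12-20, 2002-01-20

Gaps: 31, 30, 31, 31, 30 days — not constant. Every event is on the 20th of the month.
Pattern: the 20th of each month.
November 2001: 2001-11-20.
December 2001: 2001-12-20.
January 2002: 2002-01-20.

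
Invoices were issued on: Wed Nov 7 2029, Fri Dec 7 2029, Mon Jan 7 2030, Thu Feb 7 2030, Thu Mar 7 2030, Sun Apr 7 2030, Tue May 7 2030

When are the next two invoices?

Fri Jun 7 2030, Sun Jul 7 2030

Gaps: 30, 31, 31, 28, 31, 30 days — not constant. Every event is on the 7th of the month.
Pattern: the 7th of each month.
June 2030: Fri Jun 7 2030.
Next: July 2030 → Sun Jul 7 2030.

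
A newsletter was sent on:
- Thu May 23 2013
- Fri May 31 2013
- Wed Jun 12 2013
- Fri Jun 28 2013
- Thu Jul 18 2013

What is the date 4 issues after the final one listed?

Intervals are 8, 12, 16, 20 days — an arithmetic progression with common difference 4.
Next gap: 24 days. Thu Jul 18 2013 + 24 days = Sun Aug 11 2013.
Next gap: 28 days. Sun Aug 11 2013 + 28 days = Sun Sep 8 2013.
Next gap: 32 days. Sun Sep 8 2013 + 32 days = Thu Oct 10 2013.
Next gap: 36 days. Thu Oct 10 2013 + 36 days = Fri Nov 15 2013.

Fri Nov 15 2013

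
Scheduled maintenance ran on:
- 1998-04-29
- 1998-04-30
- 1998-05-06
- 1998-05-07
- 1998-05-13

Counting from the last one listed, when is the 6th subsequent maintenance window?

1998-06-03

Gaps: 1, 6, 1, 6 days — not constant, but cyclic with period 2.
The events fall on every Wednesday and Thursday.
Next Thursday: 1998-05-14.
Next Wednesday: 1998-05-20.
Next Thursday: 1998-05-21.
Next Wednesday: 1998-05-27.
The following Thursday is 1998-05-28.
The following Wednesday is 1998-06-03.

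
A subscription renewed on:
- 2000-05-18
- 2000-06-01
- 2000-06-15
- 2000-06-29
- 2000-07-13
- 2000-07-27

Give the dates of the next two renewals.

Every event comes 14 days after the last (14, 14, 14, 14, 14).
2000-07-27 + 14 days = 2000-08-10.
2000-08-10 + 14 days = 2000-08-24.

2000-08-10, 2000-08-24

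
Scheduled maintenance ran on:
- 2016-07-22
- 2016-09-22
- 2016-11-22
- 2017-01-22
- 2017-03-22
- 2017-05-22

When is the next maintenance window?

The day-of-month is always 22 (62, 61, 61, 59, 61 days between events).
So this recurs on the 22nd of every 2 months.
Next: July 2017 → 2017-07-22.

2017-07-22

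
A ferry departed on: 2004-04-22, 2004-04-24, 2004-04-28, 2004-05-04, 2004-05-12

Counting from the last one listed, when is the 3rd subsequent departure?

2004-06-17

Intervals are 2, 4, 6, 8 days — an arithmetic progression with common difference 2.
Next gap: 10 days. 2004-05-12 + 10 days = 2004-05-22.
Next gap: 12 days. 2004-05-22 + 12 days = 2004-06-03.
Next gap: 14 days. 2004-06-03 + 14 days = 2004-06-17.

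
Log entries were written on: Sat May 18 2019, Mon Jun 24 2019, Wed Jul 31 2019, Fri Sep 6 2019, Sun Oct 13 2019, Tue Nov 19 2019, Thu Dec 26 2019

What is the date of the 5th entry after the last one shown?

Sun Jun 28 2020

The spacing is 37, 37, 37, 37, 37, 37 days — always 37 days.
Thu Dec 26 2019 + 37 days = Sat Feb 1 2020.
Sat Feb 1 2020 + 37 days = Mon Mar 9 2020.
Mon Mar 9 2020 + 37 days = Wed Apr 15 2020.
Wed Apr 15 2020 + 37 days = Fri May 22 2020.
Fri May 22 2020 + 37 days = Sun Jun 28 2020.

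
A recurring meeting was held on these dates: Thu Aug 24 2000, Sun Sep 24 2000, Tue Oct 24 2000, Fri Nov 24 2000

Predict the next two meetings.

Sun Dec 24 2000, Wed Jan 24 2001

Each date is the 24th; the gaps (31, 30, 31) track the month lengths.
The rule is the 24th of each month.
December 2000: Sun Dec 24 2000.
January 2001: Wed Jan 24 2001.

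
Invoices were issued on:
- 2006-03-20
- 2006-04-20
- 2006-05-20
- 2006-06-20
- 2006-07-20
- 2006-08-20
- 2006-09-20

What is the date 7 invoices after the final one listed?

2007-04-20

Each date is the 20th; the gaps (31, 30, 31, 30, 31, 31) track the month lengths.
The rule is the 20th of each month.
October 2006: 2006-10-20.
Next: November 2006 → 2006-11-20.
December 2006: 2006-12-20.
January 2007: 2007-01-20.
February 2007: 2007-02-20.
March 2007: 2007-03-20.
April 2007: 2007-04-20.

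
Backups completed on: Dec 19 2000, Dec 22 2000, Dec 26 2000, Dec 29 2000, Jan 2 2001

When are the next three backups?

The gap pattern 3, 4, 3, 4 repeats every 2 events.
These are the Tuesdays and Fridays of each week.
Next Friday: Jan 5 2001.
The following Tuesday is Jan 9 2001.
The following Friday is Jan 12 2001.

Jan 5 2001, Jan 9 2001, Jan 12 2001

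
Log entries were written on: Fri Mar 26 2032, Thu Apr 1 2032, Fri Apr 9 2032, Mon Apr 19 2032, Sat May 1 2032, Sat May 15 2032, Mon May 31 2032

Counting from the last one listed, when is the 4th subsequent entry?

Gaps: 6, 8, 10, 12, 14, 16 days — each gap is 2 larger than the previous one.
Next gap: 18 days. Mon May 31 2032 + 18 days = Fri Jun 18 2032.
Next gap: 20 days. Fri Jun 18 2032 + 20 days = Thu Jul 8 2032.
Next gap: 22 days. Thu Jul 8 2032 + 22 days = Fri Jul 30 2032.
Next gap: 24 days. Fri Jul 30 2032 + 24 days = Mon Aug 23 2032.

Mon Aug 23 2032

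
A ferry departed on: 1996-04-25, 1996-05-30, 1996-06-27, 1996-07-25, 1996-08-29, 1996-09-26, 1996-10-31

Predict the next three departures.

All Thursdays; the gaps (35, 28, 28, 35, 28, 35) vary with month length.
This is the last Thursday of each month.
November 1996 ends with Thursday 1996-11-28.
Last Thursday of December 1996: 1996-12-26.
January 1997 ends with Thursday 1997-01-30.

1996-11-28, 1996-12-26, 1997-01-30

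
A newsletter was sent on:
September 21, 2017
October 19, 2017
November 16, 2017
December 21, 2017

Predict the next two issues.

January 18, 2018; February 15, 2018

All dates are Thursdays, 28, 28, 35 days apart.
Specifically, the 3rd Thursday of each month.
January 2018 — 3rd Thursday is January 18, 2018.
3rd Thursday of February 2018: February 15, 2018.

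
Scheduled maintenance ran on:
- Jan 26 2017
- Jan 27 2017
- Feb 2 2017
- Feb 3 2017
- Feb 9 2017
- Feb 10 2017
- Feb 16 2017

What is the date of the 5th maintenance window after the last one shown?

Gaps: 1, 6, 1, 6, 1, 6 days — not constant, but cyclic with period 2.
The events fall on every Thursday and Friday.
Next Friday: Feb 17 2017.
The following Thursday is Feb 23 2017.
The following Friday is Feb 24 2017.
Next Thursday: Mar 2 2017.
The following Friday is Mar 3 2017.

Mar 3 2017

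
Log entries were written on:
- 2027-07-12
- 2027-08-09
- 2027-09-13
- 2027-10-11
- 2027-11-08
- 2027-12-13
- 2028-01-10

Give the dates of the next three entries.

2028-02-14, 2028-03-13, 2028-04-10

These are Mondays at 28- or 35-day spacing (28, 35, 28, 28, 35, 28).
The pattern: 2nd Monday of the month.
February 2028 — 2nd Monday is 2028-02-14.
March 2028 — 2nd Monday is 2028-03-13.
April 2028 — 2nd Monday is 2028-04-10.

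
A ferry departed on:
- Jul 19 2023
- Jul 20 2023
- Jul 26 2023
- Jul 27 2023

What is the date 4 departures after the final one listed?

Every event lands on a Wednesday or Thursday (gaps cycle 1, 6, 1).
So the schedule is: every Wednesday and Thursday.
The following Wednesday is Aug 2 2023.
Next Thursday: Aug 3 2023.
The following Wednesday is Aug 9 2023.
Next Thursday: Aug 10 2023.

Aug 10 2023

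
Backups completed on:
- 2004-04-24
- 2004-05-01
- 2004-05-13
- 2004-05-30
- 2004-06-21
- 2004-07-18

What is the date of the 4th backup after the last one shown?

Gaps: 7, 12, 17, 22, 27 days — each gap is 5 larger than the previous one.
Next gap: 32 days. 2004-07-18 + 32 days = 2004-08-19.
Next gap: 37 days. 2004-08-19 + 37 days = 2004-09-25.
Next gap: 42 days. 2004-09-25 + 42 days = 2004-11-06.
Next gap: 47 days. 2004-11-06 + 47 days = 2004-12-23.

2004-12-23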